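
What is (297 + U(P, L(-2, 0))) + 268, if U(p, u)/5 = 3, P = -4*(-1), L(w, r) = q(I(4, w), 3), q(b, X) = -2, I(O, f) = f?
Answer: 580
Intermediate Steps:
L(w, r) = -2
P = 4
U(p, u) = 15 (U(p, u) = 5*3 = 15)
(297 + U(P, L(-2, 0))) + 268 = (297 + 15) + 268 = 312 + 268 = 580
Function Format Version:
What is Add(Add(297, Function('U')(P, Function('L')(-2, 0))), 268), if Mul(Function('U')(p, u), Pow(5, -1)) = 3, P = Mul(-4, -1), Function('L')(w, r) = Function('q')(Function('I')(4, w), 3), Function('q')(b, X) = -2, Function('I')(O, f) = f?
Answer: 580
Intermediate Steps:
Function('L')(w, r) = -2
P = 4
Function('U')(p, u) = 15 (Function('U')(p, u) = Mul(5, 3) = 15)
Add(Add(297, Function('U')(P, Function('L')(-2, 0))), 268) = Add(Add(297, 15), 268) = Add(312, 268) = 580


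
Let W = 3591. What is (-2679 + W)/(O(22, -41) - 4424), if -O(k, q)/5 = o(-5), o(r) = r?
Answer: -912/4399 ≈ -0.20732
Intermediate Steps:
O(k, q) = 25 (O(k, q) = -5*(-5) = 25)
(-2679 + W)/(O(22, -41) - 4424) = (-2679 + 3591)/(25 - 4424) = 912/(-4399) = 912*(-1/4399) = -912/4399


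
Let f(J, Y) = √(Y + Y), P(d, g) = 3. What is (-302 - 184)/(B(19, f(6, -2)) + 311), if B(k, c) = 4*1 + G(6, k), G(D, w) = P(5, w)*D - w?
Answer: -243/157 ≈ -1.5478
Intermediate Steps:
f(J, Y) = √2*√Y (f(J, Y) = √(2*Y) = √2*√Y)
G(D, w) = -w + 3*D (G(D, w) = 3*D - w = -w + 3*D)
B(k, c) = 22 - k (B(k, c) = 4*1 + (-k + 3*6) = 4 + (-k + 18) = 4 + (18 - k) = 22 - k)
(-302 - 184)/(B(19, f(6, -2)) + 311) = (-302 - 184)/((22 - 1*19) + 311) = -486/((22 - 19) + 311) = -486/(3 + 311) = -486/314 = -486*1/314 = -243/157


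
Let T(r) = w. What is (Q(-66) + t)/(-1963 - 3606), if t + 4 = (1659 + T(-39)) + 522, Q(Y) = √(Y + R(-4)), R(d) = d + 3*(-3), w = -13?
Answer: -2164/5569 - I*√79/5569 ≈ -0.38858 - 0.001596*I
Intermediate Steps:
T(r) = -13
R(d) = -9 + d (R(d) = d - 9 = -9 + d)
Q(Y) = √(-13 + Y) (Q(Y) = √(Y + (-9 - 4)) = √(Y - 13) = √(-13 + Y))
t = 2164 (t = -4 + ((1659 - 13) + 522) = -4 + (1646 + 522) = -4 + 2168 = 2164)
(Q(-66) + t)/(-1963 - 3606) = (√(-13 - 66) + 2164)/(-1963 - 3606) = (√(-79) + 2164)/(-5569) = (I*√79 + 2164)*(-1/5569) = (2164 + I*√79)*(-1/5569) = -2164/5569 - I*√79/5569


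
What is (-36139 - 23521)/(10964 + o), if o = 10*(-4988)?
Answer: 14915/9729 ≈ 1.5330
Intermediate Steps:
o = -49880
(-36139 - 23521)/(10964 + o) = (-36139 - 23521)/(10964 - 49880) = -59660/(-38916) = -59660*(-1/38916) = 14915/9729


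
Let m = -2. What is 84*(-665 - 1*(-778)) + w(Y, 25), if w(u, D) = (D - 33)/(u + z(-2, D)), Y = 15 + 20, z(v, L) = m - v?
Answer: 332212/35 ≈ 9491.8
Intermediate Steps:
z(v, L) = -2 - v
Y = 35
w(u, D) = (-33 + D)/u (w(u, D) = (D - 33)/(u + (-2 - 1*(-2))) = (-33 + D)/(u + (-2 + 2)) = (-33 + D)/(u + 0) = (-33 + D)/u)
84*(-665 - 1*(-778)) + w(Y, 25) = 84*(-665 - 1*(-778)) + (-33 + 25)/35 = 84*(-665 + 778) + (1/35)*(-8) = 84*113 - 8/35 = 9492 - 8/35 = 332212/35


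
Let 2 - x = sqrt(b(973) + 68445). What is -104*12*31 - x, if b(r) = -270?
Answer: -38690 + 15*sqrt(303) ≈ -38429.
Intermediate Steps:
x = 2 - 15*sqrt(303) (x = 2 - sqrt(-270 + 68445) = 2 - sqrt(68175) = 2 - 15*sqrt(303) ≈ -259.10)
-104*12*31 - x = -104*12*31 - (2 - 15*sqrt(303)) = -1248*31 + (-2 + 15*sqrt(303)) = -38688 + (-2 + 15*sqrt(303)) = -38690 + 15*sqrt(303)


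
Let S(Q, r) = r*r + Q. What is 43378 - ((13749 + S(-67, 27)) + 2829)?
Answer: 26138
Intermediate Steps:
S(Q, r) = Q + r² (S(Q, r) = r² + Q = Q + r²)
43378 - ((13749 + S(-67, 27)) + 2829) = 43378 - ((13749 + (-67 + 27²)) + 2829) = 43378 - ((13749 + (-67 + 729)) + 2829) = 43378 - ((13749 + 662) + 2829) = 43378 - (14411 + 2829) = 43378 - 1*17240 = 43378 - 17240 = 26138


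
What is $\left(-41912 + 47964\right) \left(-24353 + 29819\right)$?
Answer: $33080232$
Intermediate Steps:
$\left(-41912 + 47964\right) \left(-24353 + 29819\right) = 6052 \cdot 5466 = 33080232$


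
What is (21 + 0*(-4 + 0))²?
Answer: 441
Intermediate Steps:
(21 + 0*(-4 + 0))² = (21 + 0*(-4))² = (21 + 0)² = 21² = 441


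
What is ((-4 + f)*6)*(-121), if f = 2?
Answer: 1452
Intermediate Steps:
((-4 + f)*6)*(-121) = ((-4 + 2)*6)*(-121) = -2*6*(-121) = -12*(-121) = 1452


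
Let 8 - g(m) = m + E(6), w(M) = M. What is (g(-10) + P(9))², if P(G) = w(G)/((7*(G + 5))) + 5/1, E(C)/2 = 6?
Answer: 1181569/9604 ≈ 123.03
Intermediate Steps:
E(C) = 12 (E(C) = 2*6 = 12)
P(G) = 5 + G/(35 + 7*G) (P(G) = G/((7*(G + 5))) + 5/1 = G/((7*(5 + G))) + 5*1 = G/(35 + 7*G) + 5 = 5 + G/(35 + 7*G))
g(m) = -4 - m (g(m) = 8 - (m + 12) = 8 - (12 + m) = 8 + (-12 - m) = -4 - m)
(g(-10) + P(9))² = ((-4 - 1*(-10)) + (175 + 36*9)/(7*(5 + 9)))² = ((-4 + 10) + (⅐)*(175 + 324)/14)² = (6 + (⅐)*(1/14)*499)² = (6 + 499/98)² = (1087/98)² = 1181569/9604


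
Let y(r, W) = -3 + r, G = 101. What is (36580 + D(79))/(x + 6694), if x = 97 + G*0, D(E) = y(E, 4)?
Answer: 36656/6791 ≈ 5.3977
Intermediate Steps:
D(E) = -3 + E
x = 97 (x = 97 + 101*0 = 97 + 0 = 97)
(36580 + D(79))/(x + 6694) = (36580 + (-3 + 79))/(97 + 6694) = (36580 + 76)/6791 = 36656*(1/6791) = 36656/6791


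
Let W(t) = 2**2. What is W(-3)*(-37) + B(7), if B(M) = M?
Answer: -141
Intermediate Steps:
W(t) = 4
W(-3)*(-37) + B(7) = 4*(-37) + 7 = -148 + 7 = -141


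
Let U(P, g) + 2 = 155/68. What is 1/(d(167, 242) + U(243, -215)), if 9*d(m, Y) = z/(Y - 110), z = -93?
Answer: 3366/677 ≈ 4.9719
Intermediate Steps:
d(m, Y) = -31/(3*(-110 + Y)) (d(m, Y) = (-93/(Y - 110))/9 = (-93/(-110 + Y))/9 = -31/(3*(-110 + Y)))
U(P, g) = 19/68 (U(P, g) = -2 + 155/68 = 19/68)
1/(d(167, 242) + U(243, -215)) = 1/(-31/(-330 + 3*242) + 19/68) = 1/(-31/(-330 + 726) + 19/68) = 1/(-31/396 + 19/68) = 1/(677/3366) = 3366/677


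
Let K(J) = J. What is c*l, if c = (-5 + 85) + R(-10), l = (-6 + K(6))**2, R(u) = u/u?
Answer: 0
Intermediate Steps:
R(u) = 1
l = 0 (l = (-6 + 6)**2 = 0**2 = 0)
c = 81 (c = (-5 + 85) + 1 = 80 + 1 = 81)
c*l = 81*0 = 0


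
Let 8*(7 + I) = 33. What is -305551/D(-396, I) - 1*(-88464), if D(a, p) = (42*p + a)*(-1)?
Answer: 181632884/2067 ≈ 87873.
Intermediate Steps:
I = -23/8 (I = -7 + (1/8)*33 = -7 + 33/8 = -23/8 ≈ -2.8750)
D(a, p) = -a - 42*p (D(a, p) = (a + 42*p)*(-1) = -a - 42*p)
-305551/D(-396, I) - 1*(-88464) = -305551/(-1*(-396) - 42*(-23/8)) - 1*(-88464) = -305551/(396 + 483/4) + 88464 = -305551/2067/4 + 88464 = -305551*4/2067 + 88464 = -1222204/2067 + 88464 = 181632884/2067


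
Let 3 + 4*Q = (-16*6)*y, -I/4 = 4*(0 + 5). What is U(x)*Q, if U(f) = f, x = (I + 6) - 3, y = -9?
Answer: -66297/4 ≈ -16574.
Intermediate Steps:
I = -80 (I = -16*(0 + 5) = -16*5 = -4*20 = -80)
Q = 861/4 (Q = -3/4 + (-16*6*(-9))/4 = -3/4 + (-96*(-9))/4 = -3/4 + (1/4)*864 = -3/4 + 216 = 861/4 ≈ 215.25)
x = -77 (x = (-80 + 6) - 3 = -74 - 3 = -77)
U(x)*Q = -77*861/4 = -66297/4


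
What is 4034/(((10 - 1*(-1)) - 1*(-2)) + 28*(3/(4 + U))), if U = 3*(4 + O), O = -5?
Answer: 4034/97 ≈ 41.588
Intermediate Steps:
U = -3 (U = 3*(4 - 5) = 3*(-1) = -3)
4034/(((10 - 1*(-1)) - 1*(-2)) + 28*(3/(4 + U))) = 4034/(((10 - 1*(-1)) - 1*(-2)) + 28*(3/(4 - 3))) = 4034/(((10 + 1) + 2) + 28*(3/1)) = 4034/((11 + 2) + 28*(1*3)) = 4034/(13 + 28*3) = 4034/(13 + 84) = 4034/97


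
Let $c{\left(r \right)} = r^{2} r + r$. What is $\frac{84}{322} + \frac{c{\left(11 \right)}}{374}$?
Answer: $\frac{1505}{391} \approx 3.8491$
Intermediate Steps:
$c{\left(r \right)} = r + r^{3}$ ($c{\left(r \right)} = r^{3} + r = r + r^{3}$)
$\frac{84}{322} + \frac{c{\left(11 \right)}}{374} = \frac{84}{322} + \frac{11 + 11^{3}}{374} = 84 \cdot \frac{1}{322} + \left(11 + 1331\right) \frac{1}{374} = \frac{6}{23} + 1342 \cdot \frac{1}{374} = \frac{6}{23} + \frac{61}{17} = \frac{1505}{391}$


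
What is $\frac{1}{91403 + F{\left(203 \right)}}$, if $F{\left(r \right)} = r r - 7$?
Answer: $\frac{1}{132605} \approx 7.5412 \cdot 10^{-6}$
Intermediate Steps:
$F{\left(r \right)} = -7 + r^{2}$ ($F{\left(r \right)} = r^{2} - 7 = -7 + r^{2}$)
$\frac{1}{91403 + F{\left(203 \right)}} = \frac{1}{91403 - \left(7 - 203^{2}\right)} = \frac{1}{91403 + \left(-7 + 41209\right)} = \frac{1}{91403 + 41202} = \frac{1}{132605}$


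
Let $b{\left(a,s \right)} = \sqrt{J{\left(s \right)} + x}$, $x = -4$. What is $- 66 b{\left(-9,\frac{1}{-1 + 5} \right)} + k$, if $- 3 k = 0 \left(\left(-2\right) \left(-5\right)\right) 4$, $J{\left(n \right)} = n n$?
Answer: $- \frac{99 i \sqrt{7}}{2} \approx - 130.96 i$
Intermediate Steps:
$J{\left(n \right)} = n^{2}$
$k = 0$ ($k = - \frac{0 \left(\left(-2\right) \left(-5\right)\right) 4}{3} = - \frac{0 \cdot 10 \cdot 4}{3} = - \frac{0 \cdot 4}{3} = \left(- \frac{1}{3}\right) 0 = 0$)
$b{\left(a,s \right)} = \sqrt{-4 + s^{2}}$ ($b{\left(a,s \right)} = \sqrt{s^{2} - 4} = \sqrt{-4 + s^{2}}$)
$- 66 b{\left(-9,\frac{1}{-1 + 5} \right)} + k = - 66 \sqrt{-4 + \left(\frac{1}{-1 + 5}\right)^{2}} + 0 = - 66 \sqrt{-4 + \left(\frac{1}{4}\right)^{2}} + 0 = - 66 \sqrt{-4 + \frac{1}{16}} + 0 = - 66 \sqrt{- \frac{63}{16}} + 0 = - 66 \frac{3 i \sqrt{7}}{4} + 0 = - \frac{99 i \sqrt{7}}{2} + 0 = - \frac{99 i \sqrt{7}}{2}$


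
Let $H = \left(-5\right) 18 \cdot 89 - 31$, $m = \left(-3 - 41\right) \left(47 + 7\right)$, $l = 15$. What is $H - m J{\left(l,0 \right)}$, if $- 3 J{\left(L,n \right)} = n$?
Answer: $-8041$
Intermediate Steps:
$J{\left(L,n \right)} = - \frac{n}{3}$
$m = -2376$ ($m = \left(-44\right) 54 = -2376$)
$H = -8041$ ($H = \left(-90\right) 89 - 31 = -8010 - 31 = -8041$)
$H - m J{\left(l,0 \right)} = -8041 - - 2376 \left(\left(- \frac{1}{3}\right) 0\right) = -8041 - \left(-2376\right) 0 = -8041 - 0 = -8041 + 0 = -8041$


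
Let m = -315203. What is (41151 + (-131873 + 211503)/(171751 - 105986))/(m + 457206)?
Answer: 541275029/1867765459 ≈ 0.28980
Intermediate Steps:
(41151 + (-131873 + 211503)/(171751 - 105986))/(m + 457206) = (41151 + (-131873 + 211503)/(171751 - 105986))/(-315203 + 457206) = (41151 + 79630/65765)/142003 = (41151 + 79630*(1/65765))*(1/142003) = (41151 + 15926/13153)*(1/142003) = (541275029/13153)*(1/142003) = 541275029/1867765459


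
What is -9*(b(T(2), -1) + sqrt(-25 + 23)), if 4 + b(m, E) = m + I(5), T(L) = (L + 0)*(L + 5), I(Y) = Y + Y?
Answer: -180 - 9*I*sqrt(2) ≈ -180.0 - 12.728*I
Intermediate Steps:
I(Y) = 2*Y
T(L) = L*(5 + L)
b(m, E) = 6 + m (b(m, E) = -4 + (m + 2*5) = -4 + (m + 10) = -4 + (10 + m) = 6 + m)
-9*(b(T(2), -1) + sqrt(-25 + 23)) = -9*((6 + 2*(5 + 2)) + sqrt(-25 + 23)) = -9*((6 + 2*7) + sqrt(-2)) = -9*((6 + 14) + I*sqrt(2)) = -9*(20 + I*sqrt(2)) = -180 - 9*I*sqrt(2)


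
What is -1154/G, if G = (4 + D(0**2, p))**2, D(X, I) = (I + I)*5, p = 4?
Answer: -577/968 ≈ -0.59607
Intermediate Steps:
D(X, I) = 10*I (D(X, I) = (2*I)*5 = 10*I)
G = 1936 (G = (4 + 10*4)**2 = (4 + 40)**2 = 44**2 = 1936)
-1154/G = -1154/1936 = -1154*1/1936 = -577/968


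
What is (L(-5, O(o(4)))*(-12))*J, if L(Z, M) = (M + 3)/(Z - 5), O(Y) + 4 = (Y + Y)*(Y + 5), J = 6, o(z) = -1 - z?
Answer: -36/5 ≈ -7.2000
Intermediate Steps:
O(Y) = -4 + 2*Y*(5 + Y) (O(Y) = -4 + (Y + Y)*(Y + 5) = -4 + (2*Y)*(5 + Y) = -4 + 2*Y*(5 + Y))
L(Z, M) = (3 + M)/(-5 + Z)
(L(-5, O(o(4)))*(-12))*J = (((3 + (-4 + 2*(-1 - 1*4)**2 + 10*(-1 - 1*4)))/(-5 - 5))*(-12))*6 = (((3 + (-4 + 2*(-1 - 4)**2 + 10*(-1 - 4)))/(-10))*(-12))*6 = (-(3 + (-4 + 2*(-5)**2 + 10*(-5)))/10*(-12))*6 = (-(3 + (-4 + 2*25 - 50))/10*(-12))*6 = (-(3 + (-4 + 50 - 50))/10*(-12))*6 = (-(3 - 4)/10*(-12))*6 = (-1/10*(-1)*(-12))*6 = ((1/10)*(-12))*6 = -6/5*6 = -36/5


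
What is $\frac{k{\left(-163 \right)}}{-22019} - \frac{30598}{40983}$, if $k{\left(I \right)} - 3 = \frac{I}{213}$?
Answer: $- \frac{47841855338}{64070732067} \approx -0.7467$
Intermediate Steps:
$k{\left(I \right)} = 3 + \frac{I}{213}$
$\frac{k{\left(-163 \right)}}{-22019} - \frac{30598}{40983} = \frac{3 + \frac{1}{213} \left(-163\right)}{-22019} - \frac{30598}{40983} = \left(3 - \frac{163}{213}\right) \left(- \frac{1}{22019}\right) - \frac{30598}{40983} = \frac{476}{213} \left(- \frac{1}{22019}\right) - \frac{30598}{40983} = - \frac{476}{4690047} - \frac{30598}{40983} = - \frac{47841855338}{64070732067}$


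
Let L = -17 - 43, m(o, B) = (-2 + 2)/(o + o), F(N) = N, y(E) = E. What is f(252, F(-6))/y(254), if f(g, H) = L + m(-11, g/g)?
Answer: -30/127 ≈ -0.23622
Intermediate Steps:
m(o, B) = 0 (m(o, B) = 0/((2*o)) = 0*(1/(2*o)) = 0)
L = -60
f(g, H) = -60 (f(g, H) = -60 + 0 = -60)
f(252, F(-6))/y(254) = -60/254 = -60*1/254 = -30/127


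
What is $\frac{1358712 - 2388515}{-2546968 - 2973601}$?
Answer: $\frac{1029803}{5520569} \approx 0.18654$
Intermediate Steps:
$\frac{1358712 - 2388515}{-2546968 - 2973601} = - \frac{1029803}{-5520569} = \left(-1029803\right) \left(- \frac{1}{5520569}\right) = \frac{1029803}{5520569}$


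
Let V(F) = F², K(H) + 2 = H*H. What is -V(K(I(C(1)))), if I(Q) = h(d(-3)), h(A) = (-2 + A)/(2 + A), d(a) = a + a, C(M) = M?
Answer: -4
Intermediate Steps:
d(a) = 2*a
h(A) = (-2 + A)/(2 + A)
I(Q) = 2 (I(Q) = (-2 + 2*(-3))/(2 + 2*(-3)) = (-2 - 6)/(2 - 6) = -8/(-4) = -¼*(-8) = 2)
K(H) = -2 + H² (K(H) = -2 + H*H = -2 + H²)
-V(K(I(C(1)))) = -(-2 + 2²)² = -(-2 + 4)² = -1*2² = -1*4 = -4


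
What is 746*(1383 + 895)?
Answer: 1699388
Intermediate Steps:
746*(1383 + 895) = 746*2278 = 1699388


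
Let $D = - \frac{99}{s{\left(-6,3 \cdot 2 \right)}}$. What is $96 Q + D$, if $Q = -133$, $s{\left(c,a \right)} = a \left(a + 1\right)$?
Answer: $- \frac{178785}{14} \approx -12770.0$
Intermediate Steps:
$s{\left(c,a \right)} = a \left(1 + a\right)$
$D = - \frac{33}{14}$ ($D = - \frac{99}{3 \cdot 2 \left(1 + 3 \cdot 2\right)} = - \frac{99}{6 \left(1 + 6\right)} = - \frac{99}{6 \cdot 7} = - \frac{99}{42} = \left(-99\right) \frac{1}{42} = - \frac{33}{14} \approx -2.3571$)
$96 Q + D = 96 \left(-133\right) - \frac{33}{14} = -12768 - \frac{33}{14} = - \frac{178785}{14}$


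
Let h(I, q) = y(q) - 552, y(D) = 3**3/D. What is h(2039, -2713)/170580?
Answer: -499201/154261180 ≈ -0.0032361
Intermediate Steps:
y(D) = 27/D
h(I, q) = -552 + 27/q (h(I, q) = 27/q - 552 = -552 + 27/q)
h(2039, -2713)/170580 = (-552 + 27/(-2713))/170580 = (-552 + 27*(-1/2713))*(1/170580) = (-552 - 27/2713)*(1/170580) = -1497603/2713*1/170580 = -499201/154261180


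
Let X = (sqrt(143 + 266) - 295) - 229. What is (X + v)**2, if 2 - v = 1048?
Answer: (1570 - sqrt(409))**2 ≈ 2.4018e+6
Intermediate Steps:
X = -524 + sqrt(409) (X = (sqrt(409) - 295) - 229 = (-295 + sqrt(409)) - 229 = -524 + sqrt(409) ≈ -503.78)
v = -1046 (v = 2 - 1*1048 = 2 - 1048 = -1046)
(X + v)**2 = ((-524 + sqrt(409)) - 1046)**2 = (-1570 + sqrt(409))**2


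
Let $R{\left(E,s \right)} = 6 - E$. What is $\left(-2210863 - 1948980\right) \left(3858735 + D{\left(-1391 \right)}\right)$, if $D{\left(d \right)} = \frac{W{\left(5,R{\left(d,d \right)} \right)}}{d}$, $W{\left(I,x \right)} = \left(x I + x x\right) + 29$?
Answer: $- \frac{22319811339863366}{1391} \approx -1.6046 \cdot 10^{13}$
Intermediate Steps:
$W{\left(I,x \right)} = 29 + x^{2} + I x$ ($W{\left(I,x \right)} = \left(I x + x^{2}\right) + 29 = \left(x^{2} + I x\right) + 29 = 29 + x^{2} + I x$)
$D{\left(d \right)} = \frac{59 + \left(6 - d\right)^{2} - 5 d}{d}$ ($D{\left(d \right)} = \frac{29 + \left(6 - d\right)^{2} + 5 \left(6 - d\right)}{d} = \frac{29 + \left(6 - d\right)^{2} - \left(-30 + 5 d\right)}{d} = \frac{59 + \left(6 - d\right)^{2} - 5 d}{d}$)
$\left(-2210863 - 1948980\right) \left(3858735 + D{\left(-1391 \right)}\right) = \left(-2210863 - 1948980\right) \left(3858735 - \left(1408 + \frac{95}{1391}\right)\right) = - 4159843 \left(3858735 - \frac{1958623}{1391}\right) = \left(-4159843\right) \frac{5365541762}{1391} = - \frac{22319811339863366}{1391}$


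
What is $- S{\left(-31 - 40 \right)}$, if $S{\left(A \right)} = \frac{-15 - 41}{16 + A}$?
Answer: $- \frac{56}{55} \approx -1.0182$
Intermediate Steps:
$S{\left(A \right)} = - \frac{56}{16 + A}$
$- S{\left(-31 - 40 \right)} = - \frac{-56}{16 - 71} = - \frac{-56}{-55} = - \frac{\left(-56\right) \left(-1\right)}{55} = \left(-1\right) \frac{56}{55} = - \frac{56}{55}$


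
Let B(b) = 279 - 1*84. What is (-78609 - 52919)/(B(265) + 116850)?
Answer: -131528/117045 ≈ -1.1237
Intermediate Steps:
B(b) = 195 (B(b) = 279 - 84 = 195)
(-78609 - 52919)/(B(265) + 116850) = (-78609 - 52919)/(195 + 116850) = -131528/117045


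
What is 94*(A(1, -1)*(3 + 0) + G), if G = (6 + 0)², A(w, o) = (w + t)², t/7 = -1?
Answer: 13536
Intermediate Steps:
t = -7 (t = 7*(-1) = -7)
A(w, o) = (-7 + w)² (A(w, o) = (w - 7)² = (-7 + w)²)
G = 36 (G = 6² = 36)
94*(A(1, -1)*(3 + 0) + G) = 94*((-7 + 1)²*(3 + 0) + 36) = 94*((-6)²*3 + 36) = 94*(36*3 + 36) = 94*(108 + 36) = 94*144 = 13536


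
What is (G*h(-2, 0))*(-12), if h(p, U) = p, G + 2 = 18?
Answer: 384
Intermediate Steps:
G = 16 (G = -2 + 18 = 16)
(G*h(-2, 0))*(-12) = (16*(-2))*(-12) = -32*(-12) = 384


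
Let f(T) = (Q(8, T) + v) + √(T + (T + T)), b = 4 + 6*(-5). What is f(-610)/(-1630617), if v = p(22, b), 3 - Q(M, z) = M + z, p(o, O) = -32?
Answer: -191/543539 - I*√1830/1630617 ≈ -0.0003514 - 2.6235e-5*I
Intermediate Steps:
b = -26 (b = 4 - 30 = -26)
Q(M, z) = 3 - M - z (Q(M, z) = 3 - (M + z) = 3 + (-M - z) = 3 - M - z)
v = -32
f(T) = -37 - T + √3*√T (f(T) = ((3 - 1*8 - T) - 32) + √(T + (T + T)) = ((3 - 8 - T) - 32) + √(T + 2*T) = ((-5 - T) - 32) + √(3*T) = (-37 - T) + √3*√T = -37 - T + √3*√T)
f(-610)/(-1630617) = (-37 - 1*(-610) + √3*√(-610))/(-1630617) = (-37 + 610 + √3*(I*√610))*(-1/1630617) = (-37 + 610 + I*√1830)*(-1/1630617) = (573 + I*√1830)*(-1/1630617) = -191/543539 - I*√1830/1630617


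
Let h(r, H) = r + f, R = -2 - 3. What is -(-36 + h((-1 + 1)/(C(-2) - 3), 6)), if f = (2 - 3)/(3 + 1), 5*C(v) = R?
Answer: 145/4 ≈ 36.250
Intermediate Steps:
R = -5
C(v) = -1 (C(v) = (⅕)*(-5) = -1)
f = -¼ (f = -1/4 = -1*¼ = -¼ ≈ -0.25000)
h(r, H) = -¼ + r (h(r, H) = r - ¼ = -¼ + r)
-(-36 + h((-1 + 1)/(C(-2) - 3), 6)) = -(-36 + (-¼ + (-1 + 1)/(-1 - 3))) = -(-36 + (-¼ + 0/(-4))) = -(-36 + (-¼ + 0*(-¼))) = -(-36 + (-¼ + 0)) = -(-36 - ¼) = -1*(-145/4) = 145/4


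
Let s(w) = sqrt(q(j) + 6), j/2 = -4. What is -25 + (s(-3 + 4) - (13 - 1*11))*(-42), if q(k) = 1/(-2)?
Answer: 59 - 21*sqrt(22) ≈ -39.499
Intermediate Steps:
j = -8 (j = 2*(-4) = -8)
q(k) = -1/2
s(w) = sqrt(22)/2 (s(w) = sqrt(-1/2 + 6) = sqrt(11/2) = sqrt(22)/2)
-25 + (s(-3 + 4) - (13 - 1*11))*(-42) = -25 + (sqrt(22)/2 - (13 - 1*11))*(-42) = -25 + (sqrt(22)/2 - (13 - 11))*(-42) = -25 + (sqrt(22)/2 - 1*2)*(-42) = -25 + (sqrt(22)/2 - 2)*(-42) = -25 + (-2 + sqrt(22)/2)*(-42) = -25 + (84 - 21*sqrt(22)) = 59 - 21*sqrt(22)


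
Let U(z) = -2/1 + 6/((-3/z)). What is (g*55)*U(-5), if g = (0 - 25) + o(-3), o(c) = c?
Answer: -12320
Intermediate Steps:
U(z) = -2 - 2*z (U(z) = -2*1 + 6*(-z/3) = -2 - 2*z)
g = -28 (g = (0 - 25) - 3 = -25 - 3 = -28)
(g*55)*U(-5) = (-28*55)*(-2 - 2*(-5)) = -1540*(-2 + 10) = -1540*8 = -12320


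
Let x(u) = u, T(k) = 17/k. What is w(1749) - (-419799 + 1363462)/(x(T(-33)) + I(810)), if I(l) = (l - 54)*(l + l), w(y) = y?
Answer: 70655993628/40415743 ≈ 1748.2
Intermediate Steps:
I(l) = 2*l*(-54 + l) (I(l) = (-54 + l)*(2*l) = 2*l*(-54 + l))
w(1749) - (-419799 + 1363462)/(x(T(-33)) + I(810)) = 1749 - (-419799 + 1363462)/(17/(-33) + 2*810*(-54 + 810)) = 1749 - 943663/(17*(-1/33) + 2*810*756) = 1749 - 943663/(-17/33 + 1224720) = 1749 - 943663/40415743/33 = 1749 - 943663*33/40415743 = 1749 - 1*31140879/40415743 = 1749 - 31140879/40415743 = 70655993628/40415743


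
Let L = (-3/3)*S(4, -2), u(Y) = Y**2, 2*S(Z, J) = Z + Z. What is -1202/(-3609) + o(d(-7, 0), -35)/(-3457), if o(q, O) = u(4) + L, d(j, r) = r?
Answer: 4112006/12476313 ≈ 0.32959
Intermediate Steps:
S(Z, J) = Z (S(Z, J) = (Z + Z)/2 = (2*Z)/2 = Z)
L = -4 (L = -3/3*4 = -3*1/3*4 = -1*4 = -4)
o(q, O) = 12 (o(q, O) = 4**2 - 4 = 16 - 4 = 12)
-1202/(-3609) + o(d(-7, 0), -35)/(-3457) = -1202/(-3609) + 12/(-3457) = -1202*(-1/3609) + 12*(-1/3457) = 1202/3609 - 12/3457 = 4112006/12476313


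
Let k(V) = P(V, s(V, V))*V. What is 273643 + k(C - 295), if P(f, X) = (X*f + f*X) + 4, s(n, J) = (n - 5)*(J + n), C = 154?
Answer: 1637354143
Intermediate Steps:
s(n, J) = (-5 + n)*(J + n)
P(f, X) = 4 + 2*X*f (P(f, X) = (X*f + X*f) + 4 = 2*X*f + 4 = 4 + 2*X*f)
k(V) = V*(4 + 2*V*(-10*V + 2*V²)) (k(V) = (4 + 2*(V² - 5*V - 5*V + V*V)*V)*V = (4 + 2*(V² - 5*V - 5*V + V²)*V)*V = (4 + 2*(-10*V + 2*V²)*V)*V = (4 + 2*V*(-10*V + 2*V²))*V = V*(4 + 2*V*(-10*V + 2*V²)))
273643 + k(C - 295) = 273643 + 4*(154 - 295)*(1 + (154 - 295)²*(-5 + (154 - 295))) = 273643 + 4*(-141)*(1 + (-141)²*(-5 - 141)) = 273643 + 4*(-141)*(1 + 19881*(-146)) = 273643 + 4*(-141)*(1 - 2902626) = 273643 + 4*(-141)*(-2902625) = 273643 + 1637080500 = 1637354143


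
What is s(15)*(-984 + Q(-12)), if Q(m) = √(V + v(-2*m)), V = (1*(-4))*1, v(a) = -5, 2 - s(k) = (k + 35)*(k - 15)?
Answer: -1968 + 6*I ≈ -1968.0 + 6.0*I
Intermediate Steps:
s(k) = 2 - (-15 + k)*(35 + k) (s(k) = 2 - (k + 35)*(k - 15) = 2 - (35 + k)*(-15 + k) = 2 - (-15 + k)*(35 + k))
V = -4 (V = -4*1 = -4)
Q(m) = 3*I (Q(m) = √(-4 - 5) = √(-9) = 3*I)
s(15)*(-984 + Q(-12)) = (527 - 1*15² - 20*15)*(-984 + 3*I) = (527 - 1*225 - 300)*(-984 + 3*I) = (527 - 225 - 300)*(-984 + 3*I) = 2*(-984 + 3*I) = -1968 + 6*I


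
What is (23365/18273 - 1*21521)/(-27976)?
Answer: 98307467/127801362 ≈ 0.76922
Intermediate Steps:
(23365/18273 - 1*21521)/(-27976) = (23365*(1/18273) - 21521)*(-1/27976) = (23365/18273 - 21521)*(-1/27976) = -393229868/18273*(-1/27976) = 98307467/127801362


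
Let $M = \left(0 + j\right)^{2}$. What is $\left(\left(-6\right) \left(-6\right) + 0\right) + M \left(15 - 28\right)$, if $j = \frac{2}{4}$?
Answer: $\frac{131}{4} \approx 32.75$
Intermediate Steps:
$j = \frac{1}{2}$ ($j = 2 \cdot \frac{1}{4} = \frac{1}{2} \approx 0.5$)
$M = \frac{1}{4}$ ($M = \left(0 + \frac{1}{2}\right)^{2} = \left(\frac{1}{2}\right)^{2} = \frac{1}{4} \approx 0.25$)
$\left(\left(-6\right) \left(-6\right) + 0\right) + M \left(15 - 28\right) = \left(\left(-6\right) \left(-6\right) + 0\right) + \frac{15 - 28}{4} = \left(36 + 0\right) + \frac{15 - 28}{4} = 36 + \frac{1}{4} \left(-13\right) = 36 - \frac{13}{4} = \frac{131}{4}$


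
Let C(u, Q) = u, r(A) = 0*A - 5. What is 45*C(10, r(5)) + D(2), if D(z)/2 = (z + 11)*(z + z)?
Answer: 554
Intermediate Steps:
r(A) = -5 (r(A) = 0 - 5 = -5)
D(z) = 4*z*(11 + z) (D(z) = 2*((z + 11)*(z + z)) = 2*((11 + z)*(2*z)) = 2*(2*z*(11 + z)) = 4*z*(11 + z))
45*C(10, r(5)) + D(2) = 45*10 + 4*2*(11 + 2) = 450 + 4*2*13 = 450 + 104 = 554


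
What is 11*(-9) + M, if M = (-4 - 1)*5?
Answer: -124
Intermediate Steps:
M = -25 (M = -5*5 = -25)
11*(-9) + M = 11*(-9) - 25 = -99 - 25 = -124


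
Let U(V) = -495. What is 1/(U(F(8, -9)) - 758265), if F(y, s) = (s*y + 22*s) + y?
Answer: -1/758760 ≈ -1.3179e-6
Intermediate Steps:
F(y, s) = y + 22*s + s*y (F(y, s) = (22*s + s*y) + y = y + 22*s + s*y)
1/(U(F(8, -9)) - 758265) = 1/(-495 - 758265) = 1/(-758760) = -1/758760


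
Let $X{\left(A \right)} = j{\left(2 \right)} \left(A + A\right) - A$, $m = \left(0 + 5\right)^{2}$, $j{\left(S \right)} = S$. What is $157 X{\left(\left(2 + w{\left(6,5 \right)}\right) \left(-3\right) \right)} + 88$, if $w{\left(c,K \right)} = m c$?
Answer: $-214688$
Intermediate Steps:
$m = 25$ ($m = 5^{2} = 25$)
$w{\left(c,K \right)} = 25 c$
$X{\left(A \right)} = 3 A$ ($X{\left(A \right)} = 2 \left(A + A\right) - A = 2 \cdot 2 A - A = 4 A - A = 3 A$)
$157 X{\left(\left(2 + w{\left(6,5 \right)}\right) \left(-3\right) \right)} + 88 = 157 \cdot 3 \left(2 + 25 \cdot 6\right) \left(-3\right) + 88 = 157 \cdot 3 \left(2 + 150\right) \left(-3\right) + 88 = 157 \cdot 3 \cdot 152 \left(-3\right) + 88 = 157 \cdot 3 \left(-456\right) + 88 = 157 \left(-1368\right) + 88 = -214776 + 88 = -214688$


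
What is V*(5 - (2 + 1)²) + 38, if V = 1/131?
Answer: 4974/131 ≈ 37.969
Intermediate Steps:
V = 1/131 ≈ 0.0076336
V*(5 - (2 + 1)²) + 38 = (5 - (2 + 1)²)/131 + 38 = (5 - 1*3²)/131 + 38 = (5 - 1*9)/131 + 38 = (5 - 9)/131 + 38 = (1/131)*(-4) + 38 = -4/131 + 38 = 4974/131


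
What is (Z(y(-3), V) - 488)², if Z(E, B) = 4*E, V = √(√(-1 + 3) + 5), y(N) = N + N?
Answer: 262144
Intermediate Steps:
y(N) = 2*N
V = √(5 + √2) (V = √(√2 + 5) = √(5 + √2) ≈ 2.5326)
(Z(y(-3), V) - 488)² = (4*(2*(-3)) - 488)² = (4*(-6) - 488)² = (-24 - 488)² = (-512)² = 262144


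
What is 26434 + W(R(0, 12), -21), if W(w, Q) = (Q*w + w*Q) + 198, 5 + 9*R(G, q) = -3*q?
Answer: 80470/3 ≈ 26823.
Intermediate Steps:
R(G, q) = -5/9 - q/3 (R(G, q) = -5/9 + (-3*q)/9 = -5/9 - q/3)
W(w, Q) = 198 + 2*Q*w (W(w, Q) = (Q*w + Q*w) + 198 = 2*Q*w + 198 = 198 + 2*Q*w)
26434 + W(R(0, 12), -21) = 26434 + (198 + 2*(-21)*(-5/9 - 1/3*12)) = 26434 + (198 + 2*(-21)*(-5/9 - 4)) = 26434 + (198 + 2*(-21)*(-41/9)) = 26434 + (198 + 574/3) = 26434 + 1168/3 = 80470/3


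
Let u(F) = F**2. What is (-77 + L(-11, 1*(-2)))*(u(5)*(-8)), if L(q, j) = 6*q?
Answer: 28600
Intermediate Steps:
(-77 + L(-11, 1*(-2)))*(u(5)*(-8)) = (-77 + 6*(-11))*(5**2*(-8)) = (-77 - 66)*(25*(-8)) = -143*(-200) = 28600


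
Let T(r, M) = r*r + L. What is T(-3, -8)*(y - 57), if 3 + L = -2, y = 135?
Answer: 312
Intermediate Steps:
L = -5 (L = -3 - 2 = -5)
T(r, M) = -5 + r² (T(r, M) = r*r - 5 = r² - 5 = -5 + r²)
T(-3, -8)*(y - 57) = (-5 + (-3)²)*(135 - 57) = (-5 + 9)*78 = 4*78 = 312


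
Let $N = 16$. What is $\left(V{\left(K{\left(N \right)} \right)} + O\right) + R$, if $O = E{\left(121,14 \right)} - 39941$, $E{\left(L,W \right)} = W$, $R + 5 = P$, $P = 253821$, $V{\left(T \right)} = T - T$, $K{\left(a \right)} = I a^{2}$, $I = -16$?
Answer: $213889$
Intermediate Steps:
$K{\left(a \right)} = - 16 a^{2}$
$V{\left(T \right)} = 0$
$R = 253816$ ($R = -5 + 253821 = 253816$)
$O = -39927$ ($O = 14 - 39941 = -39927$)
$\left(V{\left(K{\left(N \right)} \right)} + O\right) + R = \left(0 - 39927\right) + 253816 = -39927 + 253816 = 213889$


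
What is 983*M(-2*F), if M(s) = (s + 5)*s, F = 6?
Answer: 82572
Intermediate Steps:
M(s) = s*(5 + s) (M(s) = (5 + s)*s = s*(5 + s))
983*M(-2*F) = 983*((-2*6)*(5 - 2*6)) = 983*(-12*(5 - 12)) = 983*(-12*(-7)) = 983*84 = 82572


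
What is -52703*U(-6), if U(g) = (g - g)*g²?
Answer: 0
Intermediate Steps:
U(g) = 0 (U(g) = 0*g² = 0)
-52703*U(-6) = -52703*0 = 0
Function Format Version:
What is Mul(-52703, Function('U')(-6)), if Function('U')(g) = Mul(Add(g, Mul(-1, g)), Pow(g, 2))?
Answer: 0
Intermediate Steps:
Function('U')(g) = 0 (Function('U')(g) = Mul(0, Pow(g, 2)) = 0)
Mul(-52703, Function('U')(-6)) = Mul(-52703, 0) = 0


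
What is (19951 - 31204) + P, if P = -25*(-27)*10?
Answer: -4503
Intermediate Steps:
P = 6750 (P = 675*10 = 6750)
(19951 - 31204) + P = (19951 - 31204) + 6750 = -11253 + 6750 = -4503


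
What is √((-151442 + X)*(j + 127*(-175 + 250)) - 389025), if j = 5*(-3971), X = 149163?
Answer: √23153045 ≈ 4811.8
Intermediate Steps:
j = -19855
√((-151442 + X)*(j + 127*(-175 + 250)) - 389025) = √((-151442 + 149163)*(-19855 + 127*(-175 + 250)) - 389025) = √(-2279*(-19855 + 127*75) - 389025) = √(-2279*(-19855 + 9525) - 389025) = √(-2279*(-10330) - 389025) = √(23542070 - 389025) = √23153045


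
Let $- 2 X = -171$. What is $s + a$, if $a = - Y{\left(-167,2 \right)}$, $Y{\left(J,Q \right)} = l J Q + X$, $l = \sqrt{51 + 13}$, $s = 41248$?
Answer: $\frac{87669}{2} \approx 43835.0$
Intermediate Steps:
$l = 8$ ($l = \sqrt{64} = 8$)
$X = \frac{171}{2}$ ($X = \left(- \frac{1}{2}\right) \left(-171\right) = \frac{171}{2} \approx 85.5$)
$Y{\left(J,Q \right)} = \frac{171}{2} + 8 J Q$ ($Y{\left(J,Q \right)} = 8 J Q + \frac{171}{2} = \frac{171}{2} + 8 J Q$)
$a = \frac{5173}{2}$ ($a = - (\frac{171}{2} + 8 \left(-167\right) 2) = - (\frac{171}{2} - 2672) = \left(-1\right) \left(- \frac{5173}{2}\right) = \frac{5173}{2} \approx 2586.5$)
$s + a = 41248 + \frac{5173}{2} = \frac{87669}{2}$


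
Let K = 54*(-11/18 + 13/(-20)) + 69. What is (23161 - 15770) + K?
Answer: 73919/10 ≈ 7391.9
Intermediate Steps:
K = 9/10 (K = 54*(-11*1/18 + 13*(-1/20)) + 69 = 54*(-11/18 - 13/20) + 69 = 54*(-227/180) + 69 = -681/10 + 69 = 9/10 ≈ 0.90000)
(23161 - 15770) + K = (23161 - 15770) + 9/10 = 7391 + 9/10 = 73919/10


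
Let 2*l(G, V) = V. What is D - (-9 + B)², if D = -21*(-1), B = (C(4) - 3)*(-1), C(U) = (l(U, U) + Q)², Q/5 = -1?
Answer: -204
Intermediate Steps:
Q = -5 (Q = 5*(-1) = -5)
l(G, V) = V/2
C(U) = (-5 + U/2)² (C(U) = (U/2 - 5)² = (-5 + U/2)²)
B = -6 (B = ((-10 + 4)²/4 - 3)*(-1) = ((¼)*(-6)² - 3)*(-1) = ((¼)*36 - 3)*(-1) = (9 - 3)*(-1) = 6*(-1) = -6)
D = 21
D - (-9 + B)² = 21 - (-9 - 6)² = 21 - 1*(-15)² = 21 - 1*225 = 21 - 225 = -204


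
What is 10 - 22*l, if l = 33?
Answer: -716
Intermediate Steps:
10 - 22*l = 10 - 22*33 = 10 - 726 = -716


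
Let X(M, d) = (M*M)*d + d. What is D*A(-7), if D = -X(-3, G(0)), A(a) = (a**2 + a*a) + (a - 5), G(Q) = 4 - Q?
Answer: -3440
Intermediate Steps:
X(M, d) = d + d*M**2 (X(M, d) = M**2*d + d = d*M**2 + d = d + d*M**2)
A(a) = -5 + a + 2*a**2 (A(a) = (a**2 + a**2) + (-5 + a) = 2*a**2 + (-5 + a) = -5 + a + 2*a**2)
D = -40 (D = -(4 - 1*0)*(1 + (-3)**2) = -(4 + 0)*(1 + 9) = -4*10 = -1*40 = -40)
D*A(-7) = -40*(-5 - 7 + 2*(-7)**2) = -40*(-5 - 7 + 2*49) = -40*(-5 - 7 + 98) = -40*86 = -3440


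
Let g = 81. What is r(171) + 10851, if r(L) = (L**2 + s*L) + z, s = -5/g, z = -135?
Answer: 359518/9 ≈ 39946.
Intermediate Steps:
s = -5/81 ≈ -0.061728
r(L) = -135 + L**2 - 5*L/81 (r(L) = (L**2 - 5*L/81) - 135 = -135 + L**2 - 5*L/81)
r(171) + 10851 = (-135 + 171**2 - 5/81*171) + 10851 = (-135 + 29241 - 95/9) + 10851 = 261859/9 + 10851 = 359518/9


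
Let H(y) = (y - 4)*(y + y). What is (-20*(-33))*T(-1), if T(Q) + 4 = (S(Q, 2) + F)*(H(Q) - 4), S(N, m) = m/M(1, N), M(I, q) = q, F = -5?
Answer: -30360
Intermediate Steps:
H(y) = 2*y*(-4 + y) (H(y) = (-4 + y)*(2*y) = 2*y*(-4 + y))
S(N, m) = m/N
T(Q) = -4 + (-5 + 2/Q)*(-4 + 2*Q*(-4 + Q)) (T(Q) = -4 + (2/Q - 5)*(2*Q*(-4 + Q) - 4) = -4 + (-5 + 2/Q)*(-4 + 2*Q*(-4 + Q)))
(-20*(-33))*T(-1) = (-20*(-33))*(-10*(-1)**2 - 8/(-1) + 44*(-1)) = 660*(-10*1 - 8*(-1) - 44) = 660*(-10 + 8 - 44) = 660*(-46) = -30360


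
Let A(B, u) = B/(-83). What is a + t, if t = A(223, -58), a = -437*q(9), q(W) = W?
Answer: -326662/83 ≈ -3935.7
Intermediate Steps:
A(B, u) = -B/83 (A(B, u) = B*(-1/83) = -B/83)
a = -3933 (a = -437*9 = -3933)
t = -223/83 (t = -1/83*223 = -223/83 ≈ -2.6867)
a + t = -3933 - 223/83 = -326662/83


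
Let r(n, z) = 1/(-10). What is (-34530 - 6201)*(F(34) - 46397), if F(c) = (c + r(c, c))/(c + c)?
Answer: 1285047612951/680 ≈ 1.8898e+9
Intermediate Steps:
r(n, z) = -1/10
F(c) = (-1/10 + c)/(2*c) (F(c) = (c - 1/10)/(c + c) = (-1/10 + c)/((2*c)) = (-1/10 + c)*(1/(2*c)) = (-1/10 + c)/(2*c))
(-34530 - 6201)*(F(34) - 46397) = (-34530 - 6201)*((1/20)*(-1 + 10*34)/34 - 46397) = -40731*((1/20)*(1/34)*(-1 + 340) - 46397) = -40731*((1/20)*(1/34)*339 - 46397) = -40731*(339/680 - 46397) = -40731*(-31549621/680) = 1285047612951/680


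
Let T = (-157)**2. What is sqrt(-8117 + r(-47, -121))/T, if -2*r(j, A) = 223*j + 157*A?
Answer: sqrt(6622)/24649 ≈ 0.0033014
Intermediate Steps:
r(j, A) = -223*j/2 - 157*A/2 (r(j, A) = -(223*j + 157*A)/2 = -(157*A + 223*j)/2 = -223*j/2 - 157*A/2)
T = 24649
sqrt(-8117 + r(-47, -121))/T = sqrt(-8117 + (-223/2*(-47) - 157/2*(-121)))/24649 = sqrt(-8117 + (10481/2 + 18997/2))*(1/24649) = sqrt(-8117 + 14739)*(1/24649) = sqrt(6622)*(1/24649) = sqrt(6622)/24649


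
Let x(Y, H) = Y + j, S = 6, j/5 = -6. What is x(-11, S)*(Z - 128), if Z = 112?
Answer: 656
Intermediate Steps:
j = -30 (j = 5*(-6) = -30)
x(Y, H) = -30 + Y (x(Y, H) = Y - 30 = -30 + Y)
x(-11, S)*(Z - 128) = (-30 - 11)*(112 - 128) = -41*(-16) = 656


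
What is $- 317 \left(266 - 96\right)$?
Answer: $-53890$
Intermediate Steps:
$- 317 \left(266 - 96\right) = \left(-317\right) 170 = -53890$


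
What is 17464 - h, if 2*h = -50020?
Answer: 42474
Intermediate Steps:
h = -25010 (h = (½)*(-50020) = -25010)
17464 - h = 17464 - 1*(-25010) = 17464 + 25010 = 42474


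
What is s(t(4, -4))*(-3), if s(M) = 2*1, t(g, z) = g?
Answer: -6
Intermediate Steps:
s(M) = 2
s(t(4, -4))*(-3) = 2*(-3) = -6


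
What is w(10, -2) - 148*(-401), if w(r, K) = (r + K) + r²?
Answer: 59456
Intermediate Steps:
w(r, K) = K + r + r² (w(r, K) = (K + r) + r² = K + r + r²)
w(10, -2) - 148*(-401) = (-2 + 10 + 10²) - 148*(-401) = (-2 + 10 + 100) + 59348 = 108 + 59348 = 59456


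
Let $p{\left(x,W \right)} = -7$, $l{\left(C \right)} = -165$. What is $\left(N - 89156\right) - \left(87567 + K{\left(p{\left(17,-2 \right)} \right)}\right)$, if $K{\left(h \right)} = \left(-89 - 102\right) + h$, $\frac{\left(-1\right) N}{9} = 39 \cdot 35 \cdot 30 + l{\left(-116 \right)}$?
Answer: $-543590$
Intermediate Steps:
$N = -367065$ ($N = - 9 \left(39 \cdot 35 \cdot 30 - 165\right) = - 9 \left(1365 \cdot 30 - 165\right) = - 9 \left(40950 - 165\right) = \left(-9\right) 40785 = -367065$)
$K{\left(h \right)} = -191 + h$
$\left(N - 89156\right) - \left(87567 + K{\left(p{\left(17,-2 \right)} \right)}\right) = \left(-367065 - 89156\right) - 87369 = -456221 - 87369 = -543590$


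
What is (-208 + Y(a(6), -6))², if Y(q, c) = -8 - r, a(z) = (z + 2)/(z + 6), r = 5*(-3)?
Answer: 40401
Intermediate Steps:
r = -15
a(z) = (2 + z)/(6 + z)
Y(q, c) = 7 (Y(q, c) = -8 - 1*(-15) = -8 + 15 = 7)
(-208 + Y(a(6), -6))² = (-208 + 7)² = (-201)² = 40401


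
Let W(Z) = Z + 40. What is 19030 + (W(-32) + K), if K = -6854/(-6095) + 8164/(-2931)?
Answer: 14785810148/776715 ≈ 19036.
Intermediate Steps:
K = -1290022/776715 (K = -6854*(-1/6095) + 8164*(-1/2931) = 298/265 - 8164/2931 = -1290022/776715 ≈ -1.6609)
W(Z) = 40 + Z
19030 + (W(-32) + K) = 19030 + ((40 - 32) - 1290022/776715) = 19030 + (8 - 1290022/776715) = 19030 + 4923698/776715 = 14785810148/776715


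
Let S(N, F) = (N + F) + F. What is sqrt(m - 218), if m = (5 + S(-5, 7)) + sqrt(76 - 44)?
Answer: 2*sqrt(-51 + sqrt(2)) ≈ 14.083*I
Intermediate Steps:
S(N, F) = N + 2*F (S(N, F) = (F + N) + F = N + 2*F)
m = 14 + 4*sqrt(2) (m = (5 + (-5 + 2*7)) + sqrt(76 - 44) = (5 + (-5 + 14)) + sqrt(32) = (5 + 9) + 4*sqrt(2) = 14 + 4*sqrt(2) ≈ 19.657)
sqrt(m - 218) = sqrt((14 + 4*sqrt(2)) - 218) = sqrt(-204 + 4*sqrt(2))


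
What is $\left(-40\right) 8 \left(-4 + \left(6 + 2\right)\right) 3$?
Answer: $-3840$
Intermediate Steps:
$\left(-40\right) 8 \left(-4 + \left(6 + 2\right)\right) 3 = - 320 \left(-4 + 8\right) 3 = - 320 \cdot 4 \cdot 3 = \left(-320\right) 12 = -3840$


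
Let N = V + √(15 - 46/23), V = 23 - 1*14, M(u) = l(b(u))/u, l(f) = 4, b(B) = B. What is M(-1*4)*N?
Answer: -9 - √13 ≈ -12.606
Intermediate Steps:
M(u) = 4/u
V = 9 (V = 23 - 14 = 9)
N = 9 + √13 (N = 9 + √(15 - 46/23) = 9 + √(15 - 46*1/23) = 9 + √(15 - 2) = 9 + √13 ≈ 12.606)
M(-1*4)*N = (4/((-1*4)))*(9 + √13) = (4/(-4))*(9 + √13) = (4*(-¼))*(9 + √13) = -(9 + √13) = -9 - √13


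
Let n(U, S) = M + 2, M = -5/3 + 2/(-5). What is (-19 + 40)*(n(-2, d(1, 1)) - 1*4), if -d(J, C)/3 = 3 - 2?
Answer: -427/5 ≈ -85.400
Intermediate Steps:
M = -31/15 (M = -5*⅓ + 2*(-⅕) = -5/3 - ⅖ = -31/15 ≈ -2.0667)
d(J, C) = -3 (d(J, C) = -3*(3 - 2) = -3*1 = -3)
n(U, S) = -1/15 (n(U, S) = -31/15 + 2 = -1/15)
(-19 + 40)*(n(-2, d(1, 1)) - 1*4) = (-19 + 40)*(-1/15 - 1*4) = 21*(-1/15 - 4) = 21*(-61/15) = -427/5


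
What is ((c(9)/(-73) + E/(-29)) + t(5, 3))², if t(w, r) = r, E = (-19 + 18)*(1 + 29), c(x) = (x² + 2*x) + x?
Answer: 29257281/4481689 ≈ 6.5282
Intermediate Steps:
c(x) = x² + 3*x
E = -30 (E = -1*30 = -30)
((c(9)/(-73) + E/(-29)) + t(5, 3))² = (((9*(3 + 9))/(-73) - 30/(-29)) + 3)² = (((9*12)*(-1/73) - 30*(-1/29)) + 3)² = ((108*(-1/73) + 30/29) + 3)² = ((-108/73 + 30/29) + 3)² = (-942/2117 + 3)² = (5409/2117)² = 29257281/4481689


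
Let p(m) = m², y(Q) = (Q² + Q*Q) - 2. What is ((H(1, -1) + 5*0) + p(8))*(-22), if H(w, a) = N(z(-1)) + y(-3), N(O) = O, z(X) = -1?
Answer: -1738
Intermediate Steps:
y(Q) = -2 + 2*Q² (y(Q) = (Q² + Q²) - 2 = 2*Q² - 2 = -2 + 2*Q²)
H(w, a) = 15 (H(w, a) = -1 + (-2 + 2*(-3)²) = -1 + (-2 + 2*9) = -1 + (-2 + 18) = -1 + 16 = 15)
((H(1, -1) + 5*0) + p(8))*(-22) = ((15 + 5*0) + 8²)*(-22) = ((15 + 0) + 64)*(-22) = (15 + 64)*(-22) = 79*(-22) = -1738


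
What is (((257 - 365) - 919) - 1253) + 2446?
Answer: 166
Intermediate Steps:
(((257 - 365) - 919) - 1253) + 2446 = ((-108 - 919) - 1253) + 2446 = (-1027 - 1253) + 2446 = -2280 + 2446 = 166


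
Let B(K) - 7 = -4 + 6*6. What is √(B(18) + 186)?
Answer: 15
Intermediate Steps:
B(K) = 39 (B(K) = 7 + (-4 + 6*6) = 7 + (-4 + 36) = 7 + 32 = 39)
√(B(18) + 186) = √(39 + 186) = √225 = 15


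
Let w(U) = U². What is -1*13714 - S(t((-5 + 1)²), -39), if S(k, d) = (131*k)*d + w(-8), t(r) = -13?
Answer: -80195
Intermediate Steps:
S(k, d) = 64 + 131*d*k (S(k, d) = (131*k)*d + (-8)² = 131*d*k + 64 = 64 + 131*d*k)
-1*13714 - S(t((-5 + 1)²), -39) = -1*13714 - (64 + 131*(-39)*(-13)) = -13714 - (64 + 66417) = -13714 - 1*66481 = -13714 - 66481 = -80195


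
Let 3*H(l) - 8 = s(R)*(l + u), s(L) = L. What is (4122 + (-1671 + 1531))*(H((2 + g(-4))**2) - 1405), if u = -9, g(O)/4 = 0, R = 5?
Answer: -16851824/3 ≈ -5.6173e+6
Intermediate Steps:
g(O) = 0 (g(O) = 4*0 = 0)
H(l) = -37/3 + 5*l/3 (H(l) = 8/3 + (5*(l - 9))/3 = 8/3 + (5*(-9 + l))/3 = 8/3 + (-45 + 5*l)/3 = 8/3 + (-15 + 5*l/3) = -37/3 + 5*l/3)
(4122 + (-1671 + 1531))*(H((2 + g(-4))**2) - 1405) = (4122 + (-1671 + 1531))*((-37/3 + 5*(2 + 0)**2/3) - 1405) = (4122 - 140)*((-37/3 + (5/3)*2**2) - 1405) = 3982*((-37/3 + (5/3)*4) - 1405) = 3982*((-37/3 + 20/3) - 1405) = 3982*(-17/3 - 1405) = 3982*(-4232/3) = -16851824/3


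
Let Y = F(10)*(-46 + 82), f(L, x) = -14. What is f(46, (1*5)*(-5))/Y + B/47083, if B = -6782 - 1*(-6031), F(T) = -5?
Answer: 261991/4237470 ≈ 0.061827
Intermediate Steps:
B = -751 (B = -6782 + 6031 = -751)
Y = -180 (Y = -5*(-46 + 82) = -5*36 = -180)
f(46, (1*5)*(-5))/Y + B/47083 = -14/(-180) - 751/47083 = -14*(-1/180) - 751*1/47083 = 7/90 - 751/47083 = 261991/4237470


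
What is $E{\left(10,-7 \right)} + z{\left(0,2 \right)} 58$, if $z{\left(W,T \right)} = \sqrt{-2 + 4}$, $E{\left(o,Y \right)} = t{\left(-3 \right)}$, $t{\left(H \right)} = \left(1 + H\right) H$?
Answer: $6 + 58 \sqrt{2} \approx 88.024$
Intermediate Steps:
$t{\left(H \right)} = H \left(1 + H\right)$
$E{\left(o,Y \right)} = 6$ ($E{\left(o,Y \right)} = - 3 \left(1 - 3\right) = \left(-3\right) \left(-2\right) = 6$)
$z{\left(W,T \right)} = \sqrt{2}$
$E{\left(10,-7 \right)} + z{\left(0,2 \right)} 58 = 6 + \sqrt{2} \cdot 58 = 6 + 58 \sqrt{2}$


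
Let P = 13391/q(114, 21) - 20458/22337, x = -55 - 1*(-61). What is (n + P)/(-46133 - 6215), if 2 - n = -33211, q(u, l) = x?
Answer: -4750264705/7015783656 ≈ -0.67708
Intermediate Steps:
x = 6 (x = -55 + 61 = 6)
q(u, l) = 6
n = 33213 (n = 2 - 1*(-33211) = 2 + 33211 = 33213)
P = 298992019/134022 (P = 13391/6 - 20458/22337 = 298992019/134022 ≈ 2230.9)
(n + P)/(-46133 - 6215) = (33213 + 298992019/134022)/(-46133 - 6215) = (4750264705/134022)/(-52348) = (4750264705/134022)*(-1/52348) = -4750264705/7015783656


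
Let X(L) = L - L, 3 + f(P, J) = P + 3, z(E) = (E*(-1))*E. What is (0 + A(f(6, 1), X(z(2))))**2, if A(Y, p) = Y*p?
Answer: 0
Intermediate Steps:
z(E) = -E**2 (z(E) = (-E)*E = -E**2)
f(P, J) = P (f(P, J) = -3 + (P + 3) = -3 + (3 + P) = P)
X(L) = 0
(0 + A(f(6, 1), X(z(2))))**2 = (0 + 6*0)**2 = (0 + 0)**2 = 0**2 = 0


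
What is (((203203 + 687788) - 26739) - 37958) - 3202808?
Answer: -2376514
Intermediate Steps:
(((203203 + 687788) - 26739) - 37958) - 3202808 = ((890991 - 26739) - 37958) - 3202808 = (864252 - 37958) - 3202808 = 826294 - 3202808 = -2376514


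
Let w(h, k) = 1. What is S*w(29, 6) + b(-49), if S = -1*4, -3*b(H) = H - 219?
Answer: 256/3 ≈ 85.333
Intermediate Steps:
b(H) = 73 - H/3 (b(H) = -(H - 219)/3 = -(-219 + H)/3 = 73 - H/3)
S = -4
S*w(29, 6) + b(-49) = -4*1 + (73 - ⅓*(-49)) = -4 + (73 + 49/3) = -4 + 268/3 = 256/3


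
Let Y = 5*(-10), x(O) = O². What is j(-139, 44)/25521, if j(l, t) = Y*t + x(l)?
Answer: 5707/8507 ≈ 0.67086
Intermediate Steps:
Y = -50
j(l, t) = l² - 50*t (j(l, t) = -50*t + l² = l² - 50*t)
j(-139, 44)/25521 = ((-139)² - 50*44)/25521 = (19321 - 2200)*(1/25521) = 17121*(1/25521) = 5707/8507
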